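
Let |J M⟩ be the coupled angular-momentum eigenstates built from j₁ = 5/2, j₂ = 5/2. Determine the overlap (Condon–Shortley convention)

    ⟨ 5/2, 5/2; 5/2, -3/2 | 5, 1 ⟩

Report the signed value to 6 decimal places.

+0.154303

√[11·0!5!5!/11! · 5!0!1!4!6!4!] = √(1382400/7)
  +(−1)^0/∏(0,0,0,1,5,4)! = 1/2880  (running 1/2880)
⟨..|..⟩ = √(1382400/7)·(1/2880) = +0.154303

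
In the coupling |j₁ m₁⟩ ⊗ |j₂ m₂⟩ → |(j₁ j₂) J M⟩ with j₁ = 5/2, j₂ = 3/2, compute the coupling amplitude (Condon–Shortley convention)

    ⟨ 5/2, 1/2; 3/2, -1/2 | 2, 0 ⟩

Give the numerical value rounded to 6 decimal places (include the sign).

-0.267261  (= −√(1/14))

j₁+j₂−J=2  J+j₁−j₂=3  J−j₁+j₂=1  j₁+j₂+J+1=7
(j₁±m₁, j₂±m₂, J±M) = (3,2,1,2,2,2)
P² = 8/7
sum k=0..1:
  [0] +1/4 = 1/4
  [1] −1/2 = -1/2
S = -1/4
C² = P²·S² = 1/14 ; C = -0.267261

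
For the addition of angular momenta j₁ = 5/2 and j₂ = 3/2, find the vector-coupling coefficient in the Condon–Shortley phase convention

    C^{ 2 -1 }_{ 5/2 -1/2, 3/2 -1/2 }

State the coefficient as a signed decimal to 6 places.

j₁+j₂−J=2  J+j₁−j₂=3  J−j₁+j₂=1  j₁+j₂+J+1=7
(j₁±m₁, j₂±m₂, J±M) = (2,3,1,2,1,3)
P² = 12/7
sum k=0..1:
  [0] +1/12 = 1/12
  [1] −1/2 = -1/2
S = -5/12
C² = P²·S² = 25/84 ; C = -0.545545

−√(25/84) = -0.545545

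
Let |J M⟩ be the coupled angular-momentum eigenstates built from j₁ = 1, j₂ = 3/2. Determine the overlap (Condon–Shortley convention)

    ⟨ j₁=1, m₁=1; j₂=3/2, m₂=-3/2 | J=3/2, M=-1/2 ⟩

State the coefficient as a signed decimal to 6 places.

+0.632456

√[4·1!1!2!/5! · 2!0!0!3!1!2!] = √(8/5)
  +(−1)^0/∏(0,1,0,0,1,2)! = 1/2  (running 1/2)
⟨..|..⟩ = √(8/5)·(1/2) = +0.632456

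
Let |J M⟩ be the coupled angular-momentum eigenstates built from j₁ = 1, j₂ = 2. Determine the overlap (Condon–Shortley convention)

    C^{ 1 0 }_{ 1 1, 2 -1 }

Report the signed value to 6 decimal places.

+√(3/10) = +0.547723

j₁+j₂−J=2  J+j₁−j₂=0  J−j₁+j₂=2  j₁+j₂+J+1=5
(j₁±m₁, j₂±m₂, J±M) = (2,0,1,3,1,1)
P² = 6/5
sum k=0..0:
  [0] +1/2 = 1/2
S = 1/2
C² = P²·S² = 3/10 ; C = +0.547723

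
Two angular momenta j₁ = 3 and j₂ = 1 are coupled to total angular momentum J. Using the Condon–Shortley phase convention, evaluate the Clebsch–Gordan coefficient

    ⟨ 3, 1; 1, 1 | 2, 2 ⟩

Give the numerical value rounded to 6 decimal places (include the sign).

j₁+j₂−J=2  J+j₁−j₂=4  J−j₁+j₂=0  j₁+j₂+J+1=7
(j₁±m₁, j₂±m₂, J±M) = (4,2,2,0,4,0)
P² = 768/7
sum k=2..2:
  [2] +1/48 = 1/48
S = 1/48
C² = P²·S² = 1/21 ; C = +0.218218

+0.218218  (= +√(1/21))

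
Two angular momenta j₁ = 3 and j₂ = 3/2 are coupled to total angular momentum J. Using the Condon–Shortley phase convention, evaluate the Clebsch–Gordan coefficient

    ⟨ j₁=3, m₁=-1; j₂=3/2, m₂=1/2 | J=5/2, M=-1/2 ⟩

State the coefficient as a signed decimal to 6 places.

j₁+j₂−J=2  J+j₁−j₂=4  J−j₁+j₂=1  j₁+j₂+J+1=8
(j₁±m₁, j₂±m₂, J±M) = (2,4,2,1,2,3)
P² = 288/35
sum k=1..2:
  [1] −1/6 = -1/6
  [2] +1/8 = 1/8
S = -1/24
C² = P²·S² = 1/70 ; C = -0.119523

-0.119523  (= −√(1/70))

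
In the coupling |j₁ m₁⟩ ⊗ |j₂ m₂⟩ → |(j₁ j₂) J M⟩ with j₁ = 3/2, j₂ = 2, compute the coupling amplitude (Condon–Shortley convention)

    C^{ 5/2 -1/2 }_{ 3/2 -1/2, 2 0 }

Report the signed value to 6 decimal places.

-0.292770

j₁+j₂−J=1  J+j₁−j₂=2  J−j₁+j₂=3  j₁+j₂+J+1=7
(j₁±m₁, j₂±m₂, J±M) = (1,2,2,2,2,3)
P² = 48/35
sum k=0..1:
  [0] +1/4 = 1/4
  [1] −1/2 = -1/2
S = -1/4
C² = P²·S² = 3/35 ; C = -0.292770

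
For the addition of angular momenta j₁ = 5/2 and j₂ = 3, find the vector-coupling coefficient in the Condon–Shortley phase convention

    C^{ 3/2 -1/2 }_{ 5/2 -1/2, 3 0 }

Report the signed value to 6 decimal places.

+√(4/35) = +0.338062

j₁+j₂−J=4  J+j₁−j₂=1  J−j₁+j₂=2  j₁+j₂+J+1=8
(j₁±m₁, j₂±m₂, J±M) = (2,3,3,3,1,2)
P² = 144/35
sum k=2..3:
  [2] +1/4 = 1/4
  [3] −1/12 = -1/12
S = 1/6
C² = P²·S² = 4/35 ; C = +0.338062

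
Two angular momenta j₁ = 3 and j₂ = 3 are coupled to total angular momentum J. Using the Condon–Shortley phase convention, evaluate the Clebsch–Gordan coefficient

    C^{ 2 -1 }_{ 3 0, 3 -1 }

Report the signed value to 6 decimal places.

triangle: 4!×2!×2!/9! = 96/362880
(j±m)!: 3!×3!×2!×4!×1!×3! = 10368
prefactor² = (2J+1)×Δ×N² = 96/7
  k=1: −1/(1!×3!×2!×1!×0!×1!) = -1/12
  k=2: +1/(2!×2!×1!×0!×1!×2!) = 1/8
Σ = 1/24  ⇒  CG² = 96/7×1/24² = 1/42
CG = +√(1/42) = +0.154303

+√(1/42) ≈ +0.154303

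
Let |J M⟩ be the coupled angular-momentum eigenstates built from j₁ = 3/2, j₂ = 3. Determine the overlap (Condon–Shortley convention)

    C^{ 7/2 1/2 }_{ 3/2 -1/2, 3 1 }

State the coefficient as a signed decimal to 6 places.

j₁+j₂−J=1  J+j₁−j₂=2  J−j₁+j₂=5  j₁+j₂+J+1=9
(j₁±m₁, j₂±m₂, J±M) = (1,2,4,2,4,3)
P² = 512/7
sum k=0..1:
  [0] +1/48 = 1/48
  [1] −1/12 = -1/12
S = -1/16
C² = P²·S² = 2/7 ; C = -0.534522

-0.534522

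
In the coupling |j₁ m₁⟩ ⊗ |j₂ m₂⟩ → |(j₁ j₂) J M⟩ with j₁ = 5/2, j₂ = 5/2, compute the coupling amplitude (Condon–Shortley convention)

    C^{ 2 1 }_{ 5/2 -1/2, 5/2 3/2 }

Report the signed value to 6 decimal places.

+0.377964

j₁+j₂−J=3  J+j₁−j₂=2  J−j₁+j₂=2  j₁+j₂+J+1=8
(j₁±m₁, j₂±m₂, J±M) = (2,3,4,1,3,1)
P² = 36/7
sum k=2..3:
  [2] +1/4 = 1/4
  [3] −1/12 = -1/12
S = 1/6
C² = P²·S² = 1/7 ; C = +0.377964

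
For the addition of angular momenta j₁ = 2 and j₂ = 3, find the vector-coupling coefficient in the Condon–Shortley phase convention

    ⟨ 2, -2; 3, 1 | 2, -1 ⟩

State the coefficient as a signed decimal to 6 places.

triangle: 3!*1!*3!/8! = 36/40320
(j±m)!: 0!*4!*4!*2!*1!*3! = 6912
prefactor² = (2J+1)*Δ*N² = 216/7
  k=3: −1/(3!*0!*1!*1!*0!*2!) = -1/12
Σ = -1/12  ⇒  CG² = 216/7*(-1/12)² = 3/14
CG = −√(3/14) = -0.462910

-0.462910  (= −√(3/14))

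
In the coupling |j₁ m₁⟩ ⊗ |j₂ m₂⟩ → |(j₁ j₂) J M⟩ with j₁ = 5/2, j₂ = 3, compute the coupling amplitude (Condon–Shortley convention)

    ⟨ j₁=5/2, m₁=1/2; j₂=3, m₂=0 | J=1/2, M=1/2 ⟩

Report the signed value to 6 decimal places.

+√(1/7) = +0.377964

triangle: 5!*0!*1!/7! = 120/5040
(j±m)!: 3!*2!*3!*3!*1!*0! = 432
prefactor² = (2J+1)*Δ*N² = 144/7
  k=2: +1/(2!*3!*0!*1!*0!*0!) = 1/12
Σ = 1/12  ⇒  CG² = 144/7*1/12² = 1/7
CG = +√(1/7) = +0.377964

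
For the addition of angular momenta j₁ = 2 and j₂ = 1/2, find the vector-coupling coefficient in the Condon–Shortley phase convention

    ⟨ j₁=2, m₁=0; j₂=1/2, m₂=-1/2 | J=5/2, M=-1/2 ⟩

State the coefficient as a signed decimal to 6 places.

√[6·0!4!1!/6! · 2!2!0!1!2!3!] = √(48/5)
  +(−1)^0/∏(0,0,2,0,2,1)! = 1/4  (running 1/4)
⟨..|..⟩ = √(48/5)·(1/4) = +0.774597

+0.774597  (= +√(3/5))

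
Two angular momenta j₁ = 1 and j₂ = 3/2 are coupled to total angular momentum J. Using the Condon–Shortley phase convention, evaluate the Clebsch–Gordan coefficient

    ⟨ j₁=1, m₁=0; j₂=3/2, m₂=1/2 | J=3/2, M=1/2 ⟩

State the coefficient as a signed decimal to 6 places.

j₁+j₂−J=1  J+j₁−j₂=1  J−j₁+j₂=2  j₁+j₂+J+1=5
(j₁±m₁, j₂±m₂, J±M) = (1,1,2,1,2,1)
P² = 4/15
sum k=0..1:
  [0] +1/2 = 1/2
  [1] −1/1 = -1
S = -1/2
C² = P²·S² = 1/15 ; C = -0.258199

−√(1/15) = -0.258199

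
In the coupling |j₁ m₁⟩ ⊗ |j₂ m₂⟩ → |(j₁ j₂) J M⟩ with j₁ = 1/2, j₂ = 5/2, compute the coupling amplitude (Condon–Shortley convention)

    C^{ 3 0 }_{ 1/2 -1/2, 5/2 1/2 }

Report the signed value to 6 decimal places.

+√(1/2) = +0.707107

j₁+j₂−J=0  J+j₁−j₂=1  J−j₁+j₂=5  j₁+j₂+J+1=7
(j₁±m₁, j₂±m₂, J±M) = (0,1,3,2,3,3)
P² = 72
sum k=0..0:
  [0] +1/12 = 1/12
S = 1/12
C² = P²·S² = 1/2 ; C = +0.707107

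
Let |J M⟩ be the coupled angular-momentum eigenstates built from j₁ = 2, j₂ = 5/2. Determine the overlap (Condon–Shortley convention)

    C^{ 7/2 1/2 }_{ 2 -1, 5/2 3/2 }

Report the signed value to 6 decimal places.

√[8·1!3!4!/9! · 1!3!4!1!4!3!] = √(2304/35)
  +(−1)^0/∏(0,1,3,4,0,0)! = 1/144  (running 1/144)
  +(−1)^1/∏(1,0,2,3,1,1)! = -1/12  (running -11/144)
⟨..|..⟩ = √(2304/35)·(-11/144) = -0.619780

-0.619780  (= −√(121/315))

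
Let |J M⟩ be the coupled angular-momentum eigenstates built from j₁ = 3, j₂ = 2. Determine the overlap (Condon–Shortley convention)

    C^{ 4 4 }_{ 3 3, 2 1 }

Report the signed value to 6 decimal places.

j₁+j₂−J=1  J+j₁−j₂=5  J−j₁+j₂=3  j₁+j₂+J+1=10
(j₁±m₁, j₂±m₂, J±M) = (6,0,3,1,8,0)
P² = 311040
sum k=0..0:
  [0] +1/720 = 1/720
S = 1/720
C² = P²·S² = 3/5 ; C = +0.774597

+√(3/5) = +0.774597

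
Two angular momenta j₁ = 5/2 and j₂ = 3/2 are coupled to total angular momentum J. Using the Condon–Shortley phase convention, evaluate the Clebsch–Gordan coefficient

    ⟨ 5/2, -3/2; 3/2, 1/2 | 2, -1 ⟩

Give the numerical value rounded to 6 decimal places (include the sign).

+√(1/42) = +0.154303

j₁+j₂−J=2  J+j₁−j₂=3  J−j₁+j₂=1  j₁+j₂+J+1=7
(j₁±m₁, j₂±m₂, J±M) = (1,4,2,1,1,3)
P² = 24/7
sum k=1..2:
  [1] −1/6 = -1/6
  [2] +1/4 = 1/4
S = 1/12
C² = P²·S² = 1/42 ; C = +0.154303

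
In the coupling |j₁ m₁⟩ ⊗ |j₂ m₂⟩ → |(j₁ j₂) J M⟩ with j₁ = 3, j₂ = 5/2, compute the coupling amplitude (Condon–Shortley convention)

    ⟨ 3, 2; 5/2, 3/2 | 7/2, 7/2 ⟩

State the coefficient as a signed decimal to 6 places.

j₁+j₂−J=2  J+j₁−j₂=4  J−j₁+j₂=3  j₁+j₂+J+1=10
(j₁±m₁, j₂±m₂, J±M) = (5,1,4,1,7,0)
P² = 9216
sum k=1..1:
  [1] −1/144 = -1/144
S = -1/144
C² = P²·S² = 4/9 ; C = -0.666667

-0.666667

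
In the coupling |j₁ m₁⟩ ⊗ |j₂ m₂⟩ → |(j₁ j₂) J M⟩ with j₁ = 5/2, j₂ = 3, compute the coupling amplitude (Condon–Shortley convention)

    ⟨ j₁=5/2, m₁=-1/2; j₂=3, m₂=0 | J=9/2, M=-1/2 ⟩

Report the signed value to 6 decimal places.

triangle: 1!·4!·5!/11! = 2880/39916800
(j±m)!: 2!·3!·3!·3!·4!·5! = 1244160
prefactor² = (2J+1)·Δ·N² = 69120/77
  k=0: +1/(0!·1!·3!·3!·1!·2!) = 1/72
  k=1: −1/(1!·0!·2!·2!·2!·3!) = -1/48
Σ = -1/144  ⇒  CG² = 69120/77·(-1/144)² = 10/231
CG = −√(10/231) = -0.208063

−√(10/231) = -0.208063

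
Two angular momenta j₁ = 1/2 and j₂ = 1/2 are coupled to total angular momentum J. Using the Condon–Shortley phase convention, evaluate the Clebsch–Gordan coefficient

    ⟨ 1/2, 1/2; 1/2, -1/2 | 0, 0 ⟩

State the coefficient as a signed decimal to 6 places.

+√(1/2) = +0.707107

j₁+j₂−J=1  J+j₁−j₂=0  J−j₁+j₂=0  j₁+j₂+J+1=2
(j₁±m₁, j₂±m₂, J±M) = (1,0,0,1,0,0)
P² = 1/2
sum k=0..0:
  [0] +1/1 = 1
S = 1
C² = P²·S² = 1/2 ; C = +0.707107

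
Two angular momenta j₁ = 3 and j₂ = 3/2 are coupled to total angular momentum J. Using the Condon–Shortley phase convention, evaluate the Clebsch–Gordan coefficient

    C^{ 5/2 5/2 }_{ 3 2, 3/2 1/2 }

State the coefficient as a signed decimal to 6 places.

j₁+j₂−J=2  J+j₁−j₂=4  J−j₁+j₂=1  j₁+j₂+J+1=8
(j₁±m₁, j₂±m₂, J±M) = (5,1,2,1,5,0)
P² = 1440/7
sum k=1..1:
  [1] −1/24 = -1/24
S = -1/24
C² = P²·S² = 5/14 ; C = -0.597614

-0.597614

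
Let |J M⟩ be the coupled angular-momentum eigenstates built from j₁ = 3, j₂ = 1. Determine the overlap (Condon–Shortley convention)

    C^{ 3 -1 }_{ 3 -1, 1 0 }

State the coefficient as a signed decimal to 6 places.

-0.288675

√[7·1!5!1!/8! · 2!4!1!1!2!4!] = √(48)
  +(−1)^0/∏(0,1,4,1,1,0)! = 1/24  (running 1/24)
  +(−1)^1/∏(1,0,3,0,2,1)! = -1/12  (running -1/24)
⟨..|..⟩ = √(48)·(-1/24) = -0.288675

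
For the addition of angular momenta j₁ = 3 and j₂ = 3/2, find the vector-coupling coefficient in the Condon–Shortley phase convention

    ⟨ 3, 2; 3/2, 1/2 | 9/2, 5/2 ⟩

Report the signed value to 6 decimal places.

√[10·0!6!3!/10! · 5!1!2!1!7!2!] = √(28800)
  +(−1)^0/∏(0,0,1,2,5,1)! = 1/240  (running 1/240)
⟨..|..⟩ = √(28800)·(1/240) = +0.707107

+0.707107  (= +√(1/2))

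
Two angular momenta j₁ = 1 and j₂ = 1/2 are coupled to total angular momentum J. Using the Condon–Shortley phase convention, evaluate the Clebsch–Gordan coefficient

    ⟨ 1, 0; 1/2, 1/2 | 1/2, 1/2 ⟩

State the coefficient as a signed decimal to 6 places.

j₁+j₂−J=1  J+j₁−j₂=1  J−j₁+j₂=0  j₁+j₂+J+1=3
(j₁±m₁, j₂±m₂, J±M) = (1,1,1,0,1,0)
P² = 1/3
sum k=1..1:
  [1] −1/1 = -1
S = -1
C² = P²·S² = 1/3 ; C = -0.577350

-0.577350  (= −√(1/3))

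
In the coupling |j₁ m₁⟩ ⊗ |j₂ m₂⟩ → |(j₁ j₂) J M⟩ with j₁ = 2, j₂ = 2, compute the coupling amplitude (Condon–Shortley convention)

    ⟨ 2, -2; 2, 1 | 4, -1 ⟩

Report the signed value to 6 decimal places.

+√(1/14) ≈ +0.267261

√[9·0!4!4!/9! · 0!4!3!1!3!5!] = √(10368/7)
  +(−1)^0/∏(0,0,4,3,0,1)! = 1/144  (running 1/144)
⟨..|..⟩ = √(10368/7)·(1/144) = +0.267261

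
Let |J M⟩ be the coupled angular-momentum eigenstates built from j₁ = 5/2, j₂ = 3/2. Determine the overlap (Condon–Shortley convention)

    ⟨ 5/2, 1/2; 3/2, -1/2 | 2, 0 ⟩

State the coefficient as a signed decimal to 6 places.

-0.267261  (= −√(1/14))

triangle: 2!·3!·1!/7! = 12/5040
(j±m)!: 3!·2!·1!·2!·2!·2! = 96
prefactor² = (2J+1)·Δ·N² = 8/7
  k=0: +1/(0!·2!·2!·1!·1!·0!) = 1/4
  k=1: −1/(1!·1!·1!·0!·2!·1!) = -1/2
Σ = -1/4  ⇒  CG² = 8/7·(-1/4)² = 1/14
CG = −√(1/14) = -0.267261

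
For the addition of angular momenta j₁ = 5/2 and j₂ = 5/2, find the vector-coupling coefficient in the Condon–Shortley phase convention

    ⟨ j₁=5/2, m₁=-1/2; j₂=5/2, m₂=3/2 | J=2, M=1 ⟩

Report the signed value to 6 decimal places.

+√(1/7) ≈ +0.377964

triangle: 3!*2!*2!/8! = 24/40320
(j±m)!: 2!*3!*4!*1!*3!*1! = 1728
prefactor² = (2J+1)*Δ*N² = 36/7
  k=2: +1/(2!*1!*1!*2!*1!*0!) = 1/4
  k=3: −1/(3!*0!*0!*1!*2!*1!) = -1/12
Σ = 1/6  ⇒  CG² = 36/7*1/6² = 1/7
CG = +√(1/7) = +0.377964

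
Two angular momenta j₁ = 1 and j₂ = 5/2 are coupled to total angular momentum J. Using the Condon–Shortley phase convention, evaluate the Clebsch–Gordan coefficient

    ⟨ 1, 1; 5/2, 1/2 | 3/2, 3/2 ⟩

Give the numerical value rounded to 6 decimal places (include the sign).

j₁+j₂−J=2  J+j₁−j₂=0  J−j₁+j₂=3  j₁+j₂+J+1=6
(j₁±m₁, j₂±m₂, J±M) = (2,0,3,2,3,0)
P² = 48/5
sum k=0..0:
  [0] +1/12 = 1/12
S = 1/12
C² = P²·S² = 1/15 ; C = +0.258199

+0.258199  (= +√(1/15))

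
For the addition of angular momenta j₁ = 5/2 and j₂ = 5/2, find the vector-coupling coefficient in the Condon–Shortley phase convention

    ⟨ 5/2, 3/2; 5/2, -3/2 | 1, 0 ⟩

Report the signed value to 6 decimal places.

−√(9/70) ≈ -0.358569

√[3·4!1!1!/7! · 4!1!1!4!1!1!] = √(288/35)
  +(−1)^0/∏(0,4,1,1,0,0)! = 1/24  (running 1/24)
  +(−1)^1/∏(1,3,0,0,1,1)! = -1/6  (running -1/8)
⟨..|..⟩ = √(288/35)·(-1/8) = -0.358569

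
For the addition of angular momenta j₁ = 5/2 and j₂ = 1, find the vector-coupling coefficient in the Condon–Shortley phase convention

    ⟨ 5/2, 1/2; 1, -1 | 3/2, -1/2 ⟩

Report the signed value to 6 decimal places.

+0.447214  (= +√(1/5))

triangle: 2!*3!*0!/6! = 12/720
(j±m)!: 3!*2!*0!*2!*1!*2! = 48
prefactor² = (2J+1)*Δ*N² = 16/5
  k=0: +1/(0!*2!*2!*0!*1!*0!) = 1/4
Σ = 1/4  ⇒  CG² = 16/5*1/4² = 1/5
CG = +√(1/5) = +0.447214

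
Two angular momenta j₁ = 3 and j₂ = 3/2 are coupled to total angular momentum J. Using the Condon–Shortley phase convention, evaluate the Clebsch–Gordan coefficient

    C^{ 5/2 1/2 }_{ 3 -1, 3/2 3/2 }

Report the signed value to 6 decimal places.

j₁+j₂−J=2  J+j₁−j₂=4  J−j₁+j₂=1  j₁+j₂+J+1=8
(j₁±m₁, j₂±m₂, J±M) = (2,4,3,0,3,2)
P² = 864/35
sum k=2..2:
  [2] +1/8 = 1/8
S = 1/8
C² = P²·S² = 27/70 ; C = +0.621059

+√(27/70) = +0.621059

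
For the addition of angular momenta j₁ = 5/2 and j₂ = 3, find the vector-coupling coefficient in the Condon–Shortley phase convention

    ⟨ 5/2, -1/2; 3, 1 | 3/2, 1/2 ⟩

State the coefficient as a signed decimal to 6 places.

−√(1/105) = -0.097590

triangle: 4!×1!×2!/8! = 48/40320
(j±m)!: 2!×3!×4!×2!×2!×1! = 1152
prefactor² = (2J+1)×Δ×N² = 192/35
  k=2: +1/(2!×2!×1!×2!×0!×0!) = 1/8
  k=3: −1/(3!×1!×0!×1!×1!×1!) = -1/6
Σ = -1/24  ⇒  CG² = 192/35×(-1/24)² = 1/105
CG = −√(1/105) = -0.097590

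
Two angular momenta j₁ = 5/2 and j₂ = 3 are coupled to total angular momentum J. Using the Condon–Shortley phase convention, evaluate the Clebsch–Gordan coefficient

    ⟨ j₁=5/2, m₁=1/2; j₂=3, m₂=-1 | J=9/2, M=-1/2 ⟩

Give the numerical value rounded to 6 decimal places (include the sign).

j₁+j₂−J=1  J+j₁−j₂=4  J−j₁+j₂=5  j₁+j₂+J+1=11
(j₁±m₁, j₂±m₂, J±M) = (3,2,2,4,4,5)
P² = 92160/77
sum k=0..1:
  [0] +1/48 = 1/48
  [1] −1/144 = -1/144
S = 1/72
C² = P²·S² = 160/693 ; C = +0.480500

+0.480500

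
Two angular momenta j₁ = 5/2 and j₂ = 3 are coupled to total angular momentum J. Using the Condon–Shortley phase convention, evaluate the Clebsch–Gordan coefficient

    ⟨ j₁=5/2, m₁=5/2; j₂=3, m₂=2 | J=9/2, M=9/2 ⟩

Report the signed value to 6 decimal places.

+0.674200  (= +√(5/11))

triangle: 1!·4!·5!/11! = 2880/39916800
(j±m)!: 5!·0!·5!·1!·9!·0! = 5225472000
prefactor² = (2J+1)·Δ·N² = 41472000/11
  k=0: +1/(0!·1!·0!·5!·4!·0!) = 1/2880
Σ = 1/2880  ⇒  CG² = 41472000/11·1/2880² = 5/11
CG = +√(5/11) = +0.674200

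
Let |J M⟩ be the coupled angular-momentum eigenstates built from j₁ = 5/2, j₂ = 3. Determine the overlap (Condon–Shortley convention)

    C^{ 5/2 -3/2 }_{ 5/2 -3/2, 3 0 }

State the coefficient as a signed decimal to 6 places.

+√(7/30) ≈ +0.483046

triangle: 3!·2!·3!/9! = 72/362880
(j±m)!: 1!·4!·3!·3!·1!·4! = 20736
prefactor² = (2J+1)·Δ·N² = 864/35
  k=2: +1/(2!·1!·2!·1!·0!·2!) = 1/8
  k=3: −1/(3!·0!·1!·0!·1!·3!) = -1/36
Σ = 7/72  ⇒  CG² = 864/35·7/72² = 7/30
CG = +√(7/30) = +0.483046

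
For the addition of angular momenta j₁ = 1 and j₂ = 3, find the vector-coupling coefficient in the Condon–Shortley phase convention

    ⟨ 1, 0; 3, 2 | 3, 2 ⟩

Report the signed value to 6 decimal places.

−√(1/3) ≈ -0.577350

triangle: 1!*1!*5!/8! = 120/40320
(j±m)!: 1!*1!*5!*1!*5!*1! = 14400
prefactor² = (2J+1)*Δ*N² = 300
  k=0: +1/(0!*1!*1!*5!*0!*0!) = 1/120
  k=1: −1/(1!*0!*0!*4!*1!*1!) = -1/24
Σ = -1/30  ⇒  CG² = 300*(-1/30)² = 1/3
CG = −√(1/3) = -0.577350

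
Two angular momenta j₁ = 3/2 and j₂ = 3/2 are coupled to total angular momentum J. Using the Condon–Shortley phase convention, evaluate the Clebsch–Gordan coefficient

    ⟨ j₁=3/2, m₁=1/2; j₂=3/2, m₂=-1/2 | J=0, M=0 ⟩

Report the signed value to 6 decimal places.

−√(1/4) = -0.500000

√[1·3!0!0!/4! · 2!1!1!2!0!0!] = √(1)
  +(−1)^1/∏(1,2,0,0,0,0)! = -1/2  (running -1/2)
⟨..|..⟩ = √(1)·(-1/2) = -0.500000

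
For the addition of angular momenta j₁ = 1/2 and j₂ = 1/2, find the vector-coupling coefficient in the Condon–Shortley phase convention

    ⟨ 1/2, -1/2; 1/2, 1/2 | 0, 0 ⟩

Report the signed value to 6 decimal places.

triangle: 1!·0!·0!/2! = 1/2
(j±m)!: 0!·1!·1!·0!·0!·0! = 1
prefactor² = (2J+1)·Δ·N² = 1/2
  k=1: −1/(1!·0!·0!·0!·0!·0!) = -1
Σ = -1  ⇒  CG² = 1/2·(-1)² = 1/2
CG = −√(1/2) = -0.707107

−√(1/2) = -0.707107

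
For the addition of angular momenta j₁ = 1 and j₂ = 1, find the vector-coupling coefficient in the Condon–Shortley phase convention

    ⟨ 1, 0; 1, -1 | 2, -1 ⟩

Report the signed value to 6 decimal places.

+√(1/2) = +0.707107

j₁+j₂−J=0  J+j₁−j₂=2  J−j₁+j₂=2  j₁+j₂+J+1=5
(j₁±m₁, j₂±m₂, J±M) = (1,1,0,2,1,3)
P² = 2
sum k=0..0:
  [0] +1/2 = 1/2
S = 1/2
C² = P²·S² = 1/2 ; C = +0.707107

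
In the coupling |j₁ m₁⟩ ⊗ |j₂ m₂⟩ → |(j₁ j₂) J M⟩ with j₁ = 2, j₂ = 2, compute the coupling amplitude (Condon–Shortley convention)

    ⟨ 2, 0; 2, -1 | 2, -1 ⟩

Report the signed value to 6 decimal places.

j₁+j₂−J=2  J+j₁−j₂=2  J−j₁+j₂=2  j₁+j₂+J+1=7
(j₁±m₁, j₂±m₂, J±M) = (2,2,1,3,1,3)
P² = 8/7
sum k=0..1:
  [0] +1/4 = 1/4
  [1] −1/2 = -1/2
S = -1/4
C² = P²·S² = 1/14 ; C = -0.267261

-0.267261  (= −√(1/14))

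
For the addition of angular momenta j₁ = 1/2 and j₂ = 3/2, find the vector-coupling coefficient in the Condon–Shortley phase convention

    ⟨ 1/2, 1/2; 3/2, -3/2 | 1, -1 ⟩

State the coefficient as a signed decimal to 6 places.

+0.866025  (= +√(3/4))

triangle: 1!×0!×2!/4! = 2/24
(j±m)!: 1!×0!×0!×3!×0!×2! = 12
prefactor² = (2J+1)×Δ×N² = 3
  k=0: +1/(0!×1!×0!×0!×0!×2!) = 1/2
Σ = 1/2  ⇒  CG² = 3×1/2² = 3/4
CG = +√(3/4) = +0.866025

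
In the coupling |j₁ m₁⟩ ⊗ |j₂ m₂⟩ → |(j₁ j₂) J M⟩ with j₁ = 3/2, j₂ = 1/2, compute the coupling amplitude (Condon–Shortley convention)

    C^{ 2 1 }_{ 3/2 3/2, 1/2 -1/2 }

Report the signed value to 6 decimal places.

triangle: 0!×3!×1!/5! = 6/120
(j±m)!: 3!×0!×0!×1!×3!×1! = 36
prefactor² = (2J+1)×Δ×N² = 9
  k=0: +1/(0!×0!×0!×0!×3!×1!) = 1/6
Σ = 1/6  ⇒  CG² = 9×1/6² = 1/4
CG = +√(1/4) = +0.500000

+√(1/4) = +0.500000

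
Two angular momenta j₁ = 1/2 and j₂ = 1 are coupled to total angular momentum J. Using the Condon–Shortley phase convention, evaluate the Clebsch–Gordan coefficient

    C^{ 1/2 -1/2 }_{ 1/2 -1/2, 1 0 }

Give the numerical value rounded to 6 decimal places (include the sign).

−√(1/3) = -0.577350

triangle: 1!·0!·1!/3! = 1/6
(j±m)!: 0!·1!·1!·1!·0!·1! = 1
prefactor² = (2J+1)·Δ·N² = 1/3
  k=1: −1/(1!·0!·0!·0!·0!·1!) = -1
Σ = -1  ⇒  CG² = 1/3·(-1)² = 1/3
CG = −√(1/3) = -0.577350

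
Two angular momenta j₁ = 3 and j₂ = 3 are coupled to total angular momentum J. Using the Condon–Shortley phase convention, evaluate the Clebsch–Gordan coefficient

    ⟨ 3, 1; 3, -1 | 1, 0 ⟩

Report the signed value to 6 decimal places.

triangle: 5!×1!×1!/8! = 120/40320
(j±m)!: 4!×2!×2!×4!×1!×1! = 2304
prefactor² = (2J+1)×Δ×N² = 144/7
  k=1: −1/(1!×4!×1!×1!×0!×0!) = -1/24
  k=2: +1/(2!×3!×0!×0!×1!×1!) = 1/12
Σ = 1/24  ⇒  CG² = 144/7×1/24² = 1/28
CG = +√(1/28) = +0.188982

+√(1/28) ≈ +0.188982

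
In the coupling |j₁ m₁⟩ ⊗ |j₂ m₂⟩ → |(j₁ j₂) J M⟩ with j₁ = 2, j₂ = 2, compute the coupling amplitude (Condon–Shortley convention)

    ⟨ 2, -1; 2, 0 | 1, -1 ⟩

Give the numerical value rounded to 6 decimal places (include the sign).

j₁+j₂−J=3  J+j₁−j₂=1  J−j₁+j₂=1  j₁+j₂+J+1=6
(j₁±m₁, j₂±m₂, J±M) = (1,3,2,2,0,2)
P² = 6/5
sum k=2..2:
  [2] +1/2 = 1/2
S = 1/2
C² = P²·S² = 3/10 ; C = +0.547723

+0.547723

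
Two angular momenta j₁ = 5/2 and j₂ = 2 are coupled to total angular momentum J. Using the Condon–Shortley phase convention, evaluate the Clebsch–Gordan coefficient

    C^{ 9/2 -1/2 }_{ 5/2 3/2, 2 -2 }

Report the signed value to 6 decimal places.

√[10·0!5!4!/10! · 4!1!0!4!4!5!] = √(92160/7)
  +(−1)^0/∏(0,0,1,0,4,4)! = 1/576  (running 1/576)
⟨..|..⟩ = √(92160/7)·(1/576) = +0.199205

+√(5/126) ≈ +0.199205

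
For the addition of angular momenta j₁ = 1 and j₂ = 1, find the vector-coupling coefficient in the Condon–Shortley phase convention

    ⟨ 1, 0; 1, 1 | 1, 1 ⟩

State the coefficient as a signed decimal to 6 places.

−√(1/2) ≈ -0.707107

j₁+j₂−J=1  J+j₁−j₂=1  J−j₁+j₂=1  j₁+j₂+J+1=4
(j₁±m₁, j₂±m₂, J±M) = (1,1,2,0,2,0)
P² = 1/2
sum k=1..1:
  [1] −1/1 = -1
S = -1
C² = P²·S² = 1/2 ; C = -0.707107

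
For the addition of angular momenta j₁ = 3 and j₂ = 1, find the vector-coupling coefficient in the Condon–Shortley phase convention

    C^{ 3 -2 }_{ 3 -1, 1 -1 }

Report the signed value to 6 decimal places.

triangle: 1!*5!*1!/8! = 120/40320
(j±m)!: 2!*4!*0!*2!*1!*5! = 11520
prefactor² = (2J+1)*Δ*N² = 240
  k=0: +1/(0!*1!*4!*0!*1!*1!) = 1/24
Σ = 1/24  ⇒  CG² = 240*1/24² = 5/12
CG = +√(5/12) = +0.645497

+0.645497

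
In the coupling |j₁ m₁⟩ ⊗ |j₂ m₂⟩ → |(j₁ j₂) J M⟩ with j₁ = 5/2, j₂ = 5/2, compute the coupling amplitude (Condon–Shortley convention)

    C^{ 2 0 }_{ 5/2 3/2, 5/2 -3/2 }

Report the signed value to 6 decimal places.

+√(1/84) ≈ +0.109109

triangle: 3!×2!×2!/8! = 24/40320
(j±m)!: 4!×1!×1!×4!×2!×2! = 2304
prefactor² = (2J+1)×Δ×N² = 48/7
  k=0: +1/(0!×3!×1!×1!×1!×1!) = 1/6
  k=1: −1/(1!×2!×0!×0!×2!×2!) = -1/8
Σ = 1/24  ⇒  CG² = 48/7×1/24² = 1/84
CG = +√(1/84) = +0.109109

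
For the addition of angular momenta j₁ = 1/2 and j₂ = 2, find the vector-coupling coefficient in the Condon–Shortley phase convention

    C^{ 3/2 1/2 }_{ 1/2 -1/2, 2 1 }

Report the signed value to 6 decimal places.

-0.774597  (= −√(3/5))

j₁+j₂−J=1  J+j₁−j₂=0  J−j₁+j₂=3  j₁+j₂+J+1=5
(j₁±m₁, j₂±m₂, J±M) = (0,1,3,1,2,1)
P² = 12/5
sum k=1..1:
  [1] −1/2 = -1/2
S = -1/2
C² = P²·S² = 3/5 ; C = -0.774597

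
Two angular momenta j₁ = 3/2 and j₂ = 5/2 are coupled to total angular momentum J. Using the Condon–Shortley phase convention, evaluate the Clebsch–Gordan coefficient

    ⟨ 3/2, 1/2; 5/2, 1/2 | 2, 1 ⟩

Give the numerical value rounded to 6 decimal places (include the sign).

−√(25/84) ≈ -0.545545

triangle: 2!*1!*3!/7! = 12/5040
(j±m)!: 2!*1!*3!*2!*3!*1! = 144
prefactor² = (2J+1)*Δ*N² = 12/7
  k=0: +1/(0!*2!*1!*3!*0!*0!) = 1/12
  k=1: −1/(1!*1!*0!*2!*1!*1!) = -1/2
Σ = -5/12  ⇒  CG² = 12/7*(-5/12)² = 25/84
CG = −√(25/84) = -0.545545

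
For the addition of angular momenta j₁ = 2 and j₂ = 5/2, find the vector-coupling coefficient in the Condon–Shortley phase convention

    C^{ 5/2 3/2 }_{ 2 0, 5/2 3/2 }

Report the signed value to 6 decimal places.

-0.119523

triangle: 2!*2!*3!/8! = 24/40320
(j±m)!: 2!*2!*4!*1!*4!*1! = 2304
prefactor² = (2J+1)*Δ*N² = 288/35
  k=1: −1/(1!*1!*1!*3!*1!*0!) = -1/6
  k=2: +1/(2!*0!*0!*2!*2!*1!) = 1/8
Σ = -1/24  ⇒  CG² = 288/35*(-1/24)² = 1/70
CG = −√(1/70) = -0.119523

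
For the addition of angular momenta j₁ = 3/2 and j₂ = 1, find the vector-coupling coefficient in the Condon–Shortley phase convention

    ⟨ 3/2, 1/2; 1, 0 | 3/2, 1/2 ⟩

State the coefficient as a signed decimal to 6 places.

j₁+j₂−J=1  J+j₁−j₂=2  J−j₁+j₂=1  j₁+j₂+J+1=5
(j₁±m₁, j₂±m₂, J±M) = (2,1,1,1,2,1)
P² = 4/15
sum k=0..1:
  [0] +1/1 = 1
  [1] −1/2 = -1/2
S = 1/2
C² = P²·S² = 1/15 ; C = +0.258199

+0.258199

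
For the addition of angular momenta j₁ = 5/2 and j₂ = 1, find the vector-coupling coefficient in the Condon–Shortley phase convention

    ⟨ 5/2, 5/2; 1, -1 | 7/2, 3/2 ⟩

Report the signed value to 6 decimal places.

+0.218218  (= +√(1/21))

triangle: 0!·5!·2!/8! = 240/40320
(j±m)!: 5!·0!·0!·2!·5!·2! = 57600
prefactor² = (2J+1)·Δ·N² = 19200/7
  k=0: +1/(0!·0!·0!·0!·5!·2!) = 1/240
Σ = 1/240  ⇒  CG² = 19200/7·1/240² = 1/21
CG = +√(1/21) = +0.218218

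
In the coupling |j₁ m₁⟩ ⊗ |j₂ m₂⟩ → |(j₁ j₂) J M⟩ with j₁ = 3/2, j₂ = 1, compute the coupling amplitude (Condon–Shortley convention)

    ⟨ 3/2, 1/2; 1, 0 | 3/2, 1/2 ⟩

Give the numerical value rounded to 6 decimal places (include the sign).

√[4·1!2!1!/5! · 2!1!1!1!2!1!] = √(4/15)
  +(−1)^0/∏(0,1,1,1,1,0)! = 1  (running 1)
  +(−1)^1/∏(1,0,0,0,2,1)! = -1/2  (running 1/2)
⟨..|..⟩ = √(4/15)·(1/2) = +0.258199

+0.258199  (= +√(1/15))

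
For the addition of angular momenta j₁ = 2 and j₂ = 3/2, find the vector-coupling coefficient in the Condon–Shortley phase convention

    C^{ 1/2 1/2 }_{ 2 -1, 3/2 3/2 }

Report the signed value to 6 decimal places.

triangle: 3!×1!×0!/5! = 6/120
(j±m)!: 1!×3!×3!×0!×1!×0! = 36
prefactor² = (2J+1)×Δ×N² = 18/5
  k=3: −1/(3!×0!×0!×0!×1!×0!) = -1/6
Σ = -1/6  ⇒  CG² = 18/5×(-1/6)² = 1/10
CG = −√(1/10) = -0.316228

−√(1/10) ≈ -0.316228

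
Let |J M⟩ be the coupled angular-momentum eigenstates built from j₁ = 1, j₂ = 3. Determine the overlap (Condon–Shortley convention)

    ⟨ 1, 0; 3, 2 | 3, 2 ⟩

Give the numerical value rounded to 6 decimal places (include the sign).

−√(1/3) = -0.577350

j₁+j₂−J=1  J+j₁−j₂=1  J−j₁+j₂=5  j₁+j₂+J+1=8
(j₁±m₁, j₂±m₂, J±M) = (1,1,5,1,5,1)
P² = 300
sum k=0..1:
  [0] +1/120 = 1/120
  [1] −1/24 = -1/24
S = -1/30
C² = P²·S² = 1/3 ; C = -0.577350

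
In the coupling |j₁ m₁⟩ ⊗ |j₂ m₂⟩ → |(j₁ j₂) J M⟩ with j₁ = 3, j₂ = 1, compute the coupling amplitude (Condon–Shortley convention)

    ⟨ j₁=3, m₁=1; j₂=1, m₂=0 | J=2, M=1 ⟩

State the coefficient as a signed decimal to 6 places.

-0.617213  (= −√(8/21))

triangle: 2!*4!*0!/7! = 48/5040
(j±m)!: 4!*2!*1!*1!*3!*1! = 288
prefactor² = (2J+1)*Δ*N² = 96/7
  k=1: −1/(1!*1!*1!*0!*3!*0!) = -1/6
Σ = -1/6  ⇒  CG² = 96/7*(-1/6)² = 8/21
CG = −√(8/21) = -0.617213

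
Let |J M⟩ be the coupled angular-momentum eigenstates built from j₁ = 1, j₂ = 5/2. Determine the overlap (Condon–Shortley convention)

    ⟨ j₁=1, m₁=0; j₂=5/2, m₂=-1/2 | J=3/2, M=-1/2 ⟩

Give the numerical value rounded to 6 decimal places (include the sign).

-0.632456  (= −√(2/5))

j₁+j₂−J=2  J+j₁−j₂=0  J−j₁+j₂=3  j₁+j₂+J+1=6
(j₁±m₁, j₂±m₂, J±M) = (1,1,2,3,1,2)
P² = 8/5
sum k=1..1:
  [1] −1/2 = -1/2
S = -1/2
C² = P²·S² = 2/5 ; C = -0.632456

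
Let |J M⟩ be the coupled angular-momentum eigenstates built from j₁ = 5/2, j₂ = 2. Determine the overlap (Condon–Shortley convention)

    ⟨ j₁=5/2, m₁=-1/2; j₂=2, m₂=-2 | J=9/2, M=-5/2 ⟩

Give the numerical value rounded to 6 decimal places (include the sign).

+0.527046  (= +√(5/18))

j₁+j₂−J=0  J+j₁−j₂=5  J−j₁+j₂=4  j₁+j₂+J+1=10
(j₁±m₁, j₂±m₂, J±M) = (2,3,0,4,2,7)
P² = 23040
sum k=0..0:
  [0] +1/288 = 1/288
S = 1/288
C² = P²·S² = 5/18 ; C = +0.527046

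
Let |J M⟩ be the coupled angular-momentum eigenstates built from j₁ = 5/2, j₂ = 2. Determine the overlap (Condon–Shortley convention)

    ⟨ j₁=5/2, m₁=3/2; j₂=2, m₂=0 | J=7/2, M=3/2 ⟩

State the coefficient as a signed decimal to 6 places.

+√(2/7) ≈ +0.534522

√[8·1!4!3!/9! · 4!1!2!2!5!2!] = √(512/7)
  +(−1)^0/∏(0,1,1,2,3,1)! = 1/12  (running 1/12)
  +(−1)^1/∏(1,0,0,1,4,2)! = -1/48  (running 1/16)
⟨..|..⟩ = √(512/7)·(1/16) = +0.534522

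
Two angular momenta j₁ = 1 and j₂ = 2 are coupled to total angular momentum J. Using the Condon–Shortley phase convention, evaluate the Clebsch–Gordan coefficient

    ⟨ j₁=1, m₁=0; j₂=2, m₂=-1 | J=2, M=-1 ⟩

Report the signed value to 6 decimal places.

√[5·1!1!3!/6! · 1!1!1!3!1!3!] = √(3/2)
  +(−1)^0/∏(0,1,1,1,0,2)! = 1/2  (running 1/2)
  +(−1)^1/∏(1,0,0,0,1,3)! = -1/6  (running 1/3)
⟨..|..⟩ = √(3/2)·(1/3) = +0.408248

+√(1/6) = +0.408248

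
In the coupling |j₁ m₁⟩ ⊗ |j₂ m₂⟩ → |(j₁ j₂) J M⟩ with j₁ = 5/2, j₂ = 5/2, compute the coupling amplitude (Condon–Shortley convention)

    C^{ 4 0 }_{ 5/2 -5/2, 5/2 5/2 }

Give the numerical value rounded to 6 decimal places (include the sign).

−√(1/28) = -0.188982

√[9·1!4!4!/10! · 0!5!5!0!4!4!] = √(82944/7)
  +(−1)^1/∏(1,0,4,4,0,0)! = -1/576  (running -1/576)
⟨..|..⟩ = √(82944/7)·(-1/576) = -0.188982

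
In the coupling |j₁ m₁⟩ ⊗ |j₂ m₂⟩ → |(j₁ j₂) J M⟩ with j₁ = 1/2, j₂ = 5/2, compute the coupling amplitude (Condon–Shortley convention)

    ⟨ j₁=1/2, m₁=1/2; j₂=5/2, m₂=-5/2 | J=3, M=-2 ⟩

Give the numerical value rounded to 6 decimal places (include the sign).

triangle: 0!·1!·5!/7! = 120/5040
(j±m)!: 1!·0!·0!·5!·1!·5! = 14400
prefactor² = (2J+1)·Δ·N² = 2400
  k=0: +1/(0!·0!·0!·0!·1!·5!) = 1/120
Σ = 1/120  ⇒  CG² = 2400·1/120² = 1/6
CG = +√(1/6) = +0.408248

+0.408248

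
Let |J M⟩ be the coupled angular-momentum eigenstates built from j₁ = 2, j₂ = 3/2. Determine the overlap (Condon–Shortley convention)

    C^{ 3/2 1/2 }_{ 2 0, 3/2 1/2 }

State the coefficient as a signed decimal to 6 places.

-0.447214  (= −√(1/5))

√[4·2!2!1!/6! · 2!2!2!1!2!1!] = √(16/45)
  +(−1)^1/∏(1,1,1,1,1,0)! = -1  (running -1)
  +(−1)^2/∏(2,0,0,0,2,1)! = 1/4  (running -3/4)
⟨..|..⟩ = √(16/45)·(-3/4) = -0.447214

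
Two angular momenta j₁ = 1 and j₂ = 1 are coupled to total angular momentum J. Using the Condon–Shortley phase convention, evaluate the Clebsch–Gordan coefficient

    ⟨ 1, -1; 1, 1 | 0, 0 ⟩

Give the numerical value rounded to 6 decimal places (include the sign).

+0.577350  (= +√(1/3))

j₁+j₂−J=2  J+j₁−j₂=0  J−j₁+j₂=0  j₁+j₂+J+1=3
(j₁±m₁, j₂±m₂, J±M) = (0,2,2,0,0,0)
P² = 4/3
sum k=2..2:
  [2] +1/2 = 1/2
S = 1/2
C² = P²·S² = 1/3 ; C = +0.577350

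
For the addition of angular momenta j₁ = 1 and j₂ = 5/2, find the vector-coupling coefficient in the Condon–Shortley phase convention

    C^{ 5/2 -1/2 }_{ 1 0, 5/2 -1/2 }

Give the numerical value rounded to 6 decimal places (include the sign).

+0.169031  (= +√(1/35))

√[6·1!1!4!/7! · 1!1!2!3!2!3!] = √(144/35)
  +(−1)^0/∏(0,1,1,2,0,2)! = 1/4  (running 1/4)
  +(−1)^1/∏(1,0,0,1,1,3)! = -1/6  (running 1/12)
⟨..|..⟩ = √(144/35)·(1/12) = +0.169031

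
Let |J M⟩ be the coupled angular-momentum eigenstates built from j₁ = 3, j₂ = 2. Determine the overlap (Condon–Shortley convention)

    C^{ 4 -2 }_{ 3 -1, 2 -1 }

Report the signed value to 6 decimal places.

+0.188982  (= +√(1/28))

j₁+j₂−J=1  J+j₁−j₂=5  J−j₁+j₂=3  j₁+j₂+J+1=10
(j₁±m₁, j₂±m₂, J±M) = (2,4,1,3,2,6)
P² = 5184/7
sum k=0..1:
  [0] +1/48 = 1/48
  [1] −1/72 = -1/72
S = 1/144
C² = P²·S² = 1/28 ; C = +0.188982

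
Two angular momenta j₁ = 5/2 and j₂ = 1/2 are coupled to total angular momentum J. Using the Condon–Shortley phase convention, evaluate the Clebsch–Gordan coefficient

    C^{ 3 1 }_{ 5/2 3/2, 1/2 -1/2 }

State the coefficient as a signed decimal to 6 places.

+0.577350

√[7·0!5!1!/7! · 4!1!0!1!4!2!] = √(192)
  +(−1)^0/∏(0,0,1,0,4,1)! = 1/24  (running 1/24)
⟨..|..⟩ = √(192)·(1/24) = +0.577350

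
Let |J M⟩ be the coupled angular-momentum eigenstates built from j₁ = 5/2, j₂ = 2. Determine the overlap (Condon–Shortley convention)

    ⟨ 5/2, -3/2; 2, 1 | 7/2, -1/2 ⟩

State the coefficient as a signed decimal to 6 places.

triangle: 1!·4!·3!/9! = 144/362880
(j±m)!: 1!·4!·3!·1!·3!·4! = 20736
prefactor² = (2J+1)·Δ·N² = 2304/35
  k=0: +1/(0!·1!·4!·3!·0!·0!) = 1/144
  k=1: −1/(1!·0!·3!·2!·1!·1!) = -1/12
Σ = -11/144  ⇒  CG² = 2304/35·(-11/144)² = 121/315
CG = −√(121/315) = -0.619780

-0.619780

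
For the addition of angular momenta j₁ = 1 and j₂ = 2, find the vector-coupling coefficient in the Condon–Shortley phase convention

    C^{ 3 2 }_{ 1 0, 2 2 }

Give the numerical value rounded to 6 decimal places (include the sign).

triangle: 0!*2!*4!/7! = 48/5040
(j±m)!: 1!*1!*4!*0!*5!*1! = 2880
prefactor² = (2J+1)*Δ*N² = 192
  k=0: +1/(0!*0!*1!*4!*1!*0!) = 1/24
Σ = 1/24  ⇒  CG² = 192*1/24² = 1/3
CG = +√(1/3) = +0.577350

+0.577350  (= +√(1/3))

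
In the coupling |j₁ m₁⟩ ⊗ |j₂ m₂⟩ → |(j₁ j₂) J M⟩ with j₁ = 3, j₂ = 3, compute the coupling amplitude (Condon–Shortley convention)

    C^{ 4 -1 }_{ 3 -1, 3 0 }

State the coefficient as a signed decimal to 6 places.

√[9·2!4!4!/11! · 2!4!3!3!3!5!] = √(124416/385)
  +(−1)^0/∏(0,2,4,3,0,1)! = 1/288  (running 1/288)
  +(−1)^1/∏(1,1,3,2,1,2)! = -1/24  (running -11/288)
  +(−1)^2/∏(2,0,2,1,2,3)! = 1/48  (running -5/288)
⟨..|..⟩ = √(124416/385)·(-5/288) = -0.312094

−√(15/154) ≈ -0.312094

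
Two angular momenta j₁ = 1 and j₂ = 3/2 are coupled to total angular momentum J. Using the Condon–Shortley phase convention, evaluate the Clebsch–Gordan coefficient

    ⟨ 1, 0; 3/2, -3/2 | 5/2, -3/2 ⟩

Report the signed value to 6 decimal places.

√[6·0!2!3!/6! · 1!1!0!3!1!4!] = √(72/5)
  +(−1)^0/∏(0,0,1,0,1,3)! = 1/6  (running 1/6)
⟨..|..⟩ = √(72/5)·(1/6) = +0.632456

+0.632456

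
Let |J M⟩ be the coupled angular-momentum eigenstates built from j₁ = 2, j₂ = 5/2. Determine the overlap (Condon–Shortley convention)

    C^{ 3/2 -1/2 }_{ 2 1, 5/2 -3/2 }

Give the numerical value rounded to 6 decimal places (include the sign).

√[4·3!1!2!/7! · 3!1!1!4!1!2!] = √(96/35)
  +(−1)^0/∏(0,3,1,1,0,1)! = 1/6  (running 1/6)
  +(−1)^1/∏(1,2,0,0,1,2)! = -1/4  (running -1/12)
⟨..|..⟩ = √(96/35)·(-1/12) = -0.138013

-0.138013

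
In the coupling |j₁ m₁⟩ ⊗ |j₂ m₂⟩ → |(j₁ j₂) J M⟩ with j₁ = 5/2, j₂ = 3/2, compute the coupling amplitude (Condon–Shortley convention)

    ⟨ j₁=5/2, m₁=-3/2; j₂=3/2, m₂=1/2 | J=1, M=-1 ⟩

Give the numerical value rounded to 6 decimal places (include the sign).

+0.547723

√[3·3!2!0!/6! · 1!4!2!1!0!2!] = √(24/5)
  +(−1)^2/∏(2,1,2,0,0,0)! = 1/4  (running 1/4)
⟨..|..⟩ = √(24/5)·(1/4) = +0.547723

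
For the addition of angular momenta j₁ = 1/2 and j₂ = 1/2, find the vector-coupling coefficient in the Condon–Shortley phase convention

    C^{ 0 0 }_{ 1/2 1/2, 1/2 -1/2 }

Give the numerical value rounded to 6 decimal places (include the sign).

+√(1/2) ≈ +0.707107

j₁+j₂−J=1  J+j₁−j₂=0  J−j₁+j₂=0  j₁+j₂+J+1=2
(j₁±m₁, j₂±m₂, J±M) = (1,0,0,1,0,0)
P² = 1/2
sum k=0..0:
  [0] +1/1 = 1
S = 1
C² = P²·S² = 1/2 ; C = +0.707107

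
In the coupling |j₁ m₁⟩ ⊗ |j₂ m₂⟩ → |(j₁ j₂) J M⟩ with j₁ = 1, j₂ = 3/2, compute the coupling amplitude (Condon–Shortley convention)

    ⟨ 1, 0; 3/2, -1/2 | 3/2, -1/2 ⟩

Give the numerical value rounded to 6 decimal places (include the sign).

+0.258199  (= +√(1/15))

triangle: 1!×1!×2!/5! = 2/120
(j±m)!: 1!×1!×1!×2!×1!×2! = 4
prefactor² = (2J+1)×Δ×N² = 4/15
  k=0: +1/(0!×1!×1!×1!×0!×1!) = 1
  k=1: −1/(1!×0!×0!×0!×1!×2!) = -1/2
Σ = 1/2  ⇒  CG² = 4/15×1/2² = 1/15
CG = +√(1/15) = +0.258199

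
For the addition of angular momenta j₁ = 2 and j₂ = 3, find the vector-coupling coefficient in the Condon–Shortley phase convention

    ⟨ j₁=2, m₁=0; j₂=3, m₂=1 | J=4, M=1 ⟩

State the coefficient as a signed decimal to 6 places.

-0.327327  (= −√(3/28))

√[9·1!3!5!/10! · 2!2!4!2!5!3!] = √(1728/7)
  +(−1)^0/∏(0,1,2,4,1,1)! = 1/48  (running 1/48)
  +(−1)^1/∏(1,0,1,3,2,2)! = -1/24  (running -1/48)
⟨..|..⟩ = √(1728/7)·(-1/48) = -0.327327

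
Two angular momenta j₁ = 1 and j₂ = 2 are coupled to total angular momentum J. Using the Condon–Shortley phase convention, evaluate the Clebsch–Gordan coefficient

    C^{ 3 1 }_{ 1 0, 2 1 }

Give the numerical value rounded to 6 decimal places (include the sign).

j₁+j₂−J=0  J+j₁−j₂=2  J−j₁+j₂=4  j₁+j₂+J+1=7
(j₁±m₁, j₂±m₂, J±M) = (1,1,3,1,4,2)
P² = 96/5
sum k=0..0:
  [0] +1/6 = 1/6
S = 1/6
C² = P²·S² = 8/15 ; C = +0.730297

+√(8/15) ≈ +0.730297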